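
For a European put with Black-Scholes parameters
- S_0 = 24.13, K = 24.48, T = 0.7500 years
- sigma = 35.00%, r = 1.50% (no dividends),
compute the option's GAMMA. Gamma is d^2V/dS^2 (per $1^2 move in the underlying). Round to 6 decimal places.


Answer: Gamma = 0.054004

Derivation:
d1 = 0.1411602339; d2 = -0.1619486574
phi(d1) = 0.3949873109; exp(-qT) = 1.0000000000; exp(-rT) = 0.9888130446
Gamma = exp(-qT) * phi(d1) / (S * sigma * sqrt(T)) = 1.0000000000 * 0.3949873109 / (24.1300 * 0.3500 * 0.8660254038) = 0.054004


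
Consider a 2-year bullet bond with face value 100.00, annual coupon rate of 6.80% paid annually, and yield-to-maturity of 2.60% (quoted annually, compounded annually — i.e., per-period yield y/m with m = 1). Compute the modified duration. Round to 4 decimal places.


Coupon per period c = face * coupon_rate / m = 6.800000
Periods per year m = 1; per-period yield y/m = 0.026000
Number of cashflows N = 2
Cashflows (t years, CF_t, discount factor 1/(1+y/m)^(m*t), PV):
  t = 1.0000: CF_t = 6.800000, DF = 0.974659, PV = 6.627680
  t = 2.0000: CF_t = 106.800000, DF = 0.949960, PV = 101.455719
Price P = sum_t PV_t = 108.083399
First compute Macaulay numerator sum_t t * PV_t:
  t * PV_t at t = 1.0000: 6.627680
  t * PV_t at t = 2.0000: 202.911437
Macaulay duration D = 209.539117 / 108.083399 = 1.938680
Modified duration = D / (1 + y/m) = 1.938680 / (1 + 0.026000) = 1.889552

Answer: Modified duration = 1.8896


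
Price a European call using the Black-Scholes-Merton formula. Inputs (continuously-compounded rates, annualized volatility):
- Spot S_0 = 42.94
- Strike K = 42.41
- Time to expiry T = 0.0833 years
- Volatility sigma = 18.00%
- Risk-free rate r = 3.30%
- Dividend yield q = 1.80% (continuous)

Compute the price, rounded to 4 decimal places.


d1 = (ln(S/K) + (r - q + 0.5*sigma^2) * T) / (sigma * sqrt(T)) = 0.28909032
d2 = d1 - sigma * sqrt(T) = 0.23713919
exp(-rT) = 0.99725487; exp(-qT) = 0.99850172
C = S_0 * exp(-qT) * N(d1) - K * exp(-rT) * N(d2)
N(d1) = 0.61374387; N(d2) = 0.59372559
C = 42.9400 * 0.99850172 * 0.61374387 - 42.4100 * 0.99725487 * 0.59372559 = 1.2039

Answer: Price = 1.2039


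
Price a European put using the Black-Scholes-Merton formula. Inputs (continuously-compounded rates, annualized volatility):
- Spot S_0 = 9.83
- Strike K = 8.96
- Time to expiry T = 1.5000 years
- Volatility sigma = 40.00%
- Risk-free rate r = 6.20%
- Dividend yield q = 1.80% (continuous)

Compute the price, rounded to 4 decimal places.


d1 = (ln(S/K) + (r - q + 0.5*sigma^2) * T) / (sigma * sqrt(T)) = 0.56883012
d2 = d1 - sigma * sqrt(T) = 0.07893217
exp(-rT) = 0.91119350; exp(-qT) = 0.97336124
P = K * exp(-rT) * N(-d2) - S_0 * exp(-qT) * N(-d1)
N(-d1) = 0.28473572; N(-d2) = 0.46854329
P = 8.9600 * 0.91119350 * 0.46854329 - 9.8300 * 0.97336124 * 0.28473572 = 1.1009

Answer: Price = 1.1009


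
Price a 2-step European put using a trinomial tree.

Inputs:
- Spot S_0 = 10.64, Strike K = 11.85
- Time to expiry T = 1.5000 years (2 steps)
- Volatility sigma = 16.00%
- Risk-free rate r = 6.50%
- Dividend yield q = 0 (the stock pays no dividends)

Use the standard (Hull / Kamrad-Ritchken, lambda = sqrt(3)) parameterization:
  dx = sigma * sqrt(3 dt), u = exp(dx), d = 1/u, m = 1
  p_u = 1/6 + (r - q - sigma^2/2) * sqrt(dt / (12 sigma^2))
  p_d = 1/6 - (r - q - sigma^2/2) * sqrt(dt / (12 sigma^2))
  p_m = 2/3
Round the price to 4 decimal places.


dt = T/N = 0.750000; dx = sigma*sqrt(3*dt) = 0.240000
u = exp(dx) = 1.271249; d = 1/u = 0.786628
p_u = 0.248229, p_m = 0.666667, p_d = 0.085104
Discount per step: exp(-r*dt) = 0.952419
Stock lattice S(k, j) with j the centered position index:
  k=0: S(0,+0) = 10.6400
  k=1: S(1,-1) = 8.3697; S(1,+0) = 10.6400; S(1,+1) = 13.5261
  k=2: S(2,-2) = 6.5839; S(2,-1) = 8.3697; S(2,+0) = 10.6400; S(2,+1) = 13.5261; S(2,+2) = 17.1950
Terminal payoffs V(N, j) = max(K - S_T, 0):
  V(2,-2) = 5.266145; V(2,-1) = 3.480280; V(2,+0) = 1.210000; V(2,+1) = 0.000000; V(2,+2) = 0.000000
Backward induction: V(k, j) = exp(-r*dt) * [p_u * V(k+1, j+1) + p_m * V(k+1, j) + p_d * V(k+1, j-1)]
  V(1,-1) = exp(-r*dt) * [p_u*1.210000 + p_m*3.480280 + p_d*5.266145] = 2.922703
  V(1,+0) = exp(-r*dt) * [p_u*0.000000 + p_m*1.210000 + p_d*3.480280] = 1.050378
  V(1,+1) = exp(-r*dt) * [p_u*0.000000 + p_m*0.000000 + p_d*1.210000] = 0.098076
  V(0,+0) = exp(-r*dt) * [p_u*0.098076 + p_m*1.050378 + p_d*2.922703] = 0.927020

Answer: Price = V(0,0) = 0.9270


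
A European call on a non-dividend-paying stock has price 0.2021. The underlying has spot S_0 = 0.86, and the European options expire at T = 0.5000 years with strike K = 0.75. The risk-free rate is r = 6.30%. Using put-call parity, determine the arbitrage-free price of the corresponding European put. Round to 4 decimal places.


Put-call parity: C - P = S_0 * exp(-qT) - K * exp(-rT).
S_0 * exp(-qT) = 0.8600 * 1.00000000 = 0.86000000
K * exp(-rT) = 0.7500 * 0.96899096 = 0.72674322
P = C - S*exp(-qT) + K*exp(-rT)
P = 0.2021 - 0.86000000 + 0.72674322 = 0.0688

Answer: Put price = 0.0688


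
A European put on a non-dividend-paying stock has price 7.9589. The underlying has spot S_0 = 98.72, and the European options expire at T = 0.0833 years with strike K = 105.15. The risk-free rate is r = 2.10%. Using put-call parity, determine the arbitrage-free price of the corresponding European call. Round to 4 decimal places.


Answer: Call price = 1.7127

Derivation:
Put-call parity: C - P = S_0 * exp(-qT) - K * exp(-rT).
S_0 * exp(-qT) = 98.7200 * 1.00000000 = 98.72000000
K * exp(-rT) = 105.1500 * 0.99825223 = 104.96622189
C = P + S*exp(-qT) - K*exp(-rT)
C = 7.9589 + 98.72000000 - 104.96622189 = 1.7127


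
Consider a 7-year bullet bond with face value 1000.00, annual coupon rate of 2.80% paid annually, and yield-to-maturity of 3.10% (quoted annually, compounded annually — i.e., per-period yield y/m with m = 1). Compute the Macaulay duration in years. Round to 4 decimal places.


Coupon per period c = face * coupon_rate / m = 28.000000
Periods per year m = 1; per-period yield y/m = 0.031000
Number of cashflows N = 7
Cashflows (t years, CF_t, discount factor 1/(1+y/m)^(m*t), PV):
  t = 1.0000: CF_t = 28.000000, DF = 0.969932, PV = 27.158099
  t = 2.0000: CF_t = 28.000000, DF = 0.940768, PV = 26.341512
  t = 3.0000: CF_t = 28.000000, DF = 0.912481, PV = 25.549478
  t = 4.0000: CF_t = 28.000000, DF = 0.885045, PV = 24.781259
  t = 5.0000: CF_t = 28.000000, DF = 0.858434, PV = 24.036139
  t = 6.0000: CF_t = 28.000000, DF = 0.832622, PV = 23.313423
  t = 7.0000: CF_t = 1028.000000, DF = 0.807587, PV = 830.199481
Price P = sum_t PV_t = 981.379391
Macaulay numerator sum_t t * PV_t:
  t * PV_t at t = 1.0000: 27.158099
  t * PV_t at t = 2.0000: 52.683024
  t * PV_t at t = 3.0000: 76.648435
  t * PV_t at t = 4.0000: 99.125037
  t * PV_t at t = 5.0000: 120.180694
  t * PV_t at t = 6.0000: 139.880537
  t * PV_t at t = 7.0000: 5811.396369
Macaulay duration D = (sum_t t * PV_t) / P = 6327.072194 / 981.379391 = 6.447122

Answer: Macaulay duration = 6.4471 years


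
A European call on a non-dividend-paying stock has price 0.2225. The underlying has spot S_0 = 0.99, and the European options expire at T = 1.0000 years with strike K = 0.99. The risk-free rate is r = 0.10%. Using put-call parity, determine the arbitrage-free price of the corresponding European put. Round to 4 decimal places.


Put-call parity: C - P = S_0 * exp(-qT) - K * exp(-rT).
S_0 * exp(-qT) = 0.9900 * 1.00000000 = 0.99000000
K * exp(-rT) = 0.9900 * 0.99900050 = 0.98901049
P = C - S*exp(-qT) + K*exp(-rT)
P = 0.2225 - 0.99000000 + 0.98901049 = 0.2215

Answer: Put price = 0.2215


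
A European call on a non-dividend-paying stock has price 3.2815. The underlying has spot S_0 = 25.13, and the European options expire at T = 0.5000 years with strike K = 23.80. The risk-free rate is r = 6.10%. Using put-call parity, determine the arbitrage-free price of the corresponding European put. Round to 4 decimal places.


Put-call parity: C - P = S_0 * exp(-qT) - K * exp(-rT).
S_0 * exp(-qT) = 25.1300 * 1.00000000 = 25.13000000
K * exp(-rT) = 23.8000 * 0.96996043 = 23.08505828
P = C - S*exp(-qT) + K*exp(-rT)
P = 3.2815 - 25.13000000 + 23.08505828 = 1.2366

Answer: Put price = 1.2366


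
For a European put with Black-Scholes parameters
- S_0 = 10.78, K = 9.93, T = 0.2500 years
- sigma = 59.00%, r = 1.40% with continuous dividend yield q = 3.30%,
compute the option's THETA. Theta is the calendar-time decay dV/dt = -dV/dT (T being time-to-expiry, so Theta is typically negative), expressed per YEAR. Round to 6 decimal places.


Answer: Theta = -2.371181

Derivation:
d1 = 0.4098121608; d2 = 0.1148121608
phi(d1) = 0.3668099044; exp(-qT) = 0.9917839379; exp(-rT) = 0.9965061179
Theta = -S*exp(-qT)*phi(d1)*sigma/(2*sqrt(T)) + r*K*exp(-rT)*N(-d2) - q*S*exp(-qT)*N(-d1)
N(-d1) = 0.3409718724; N(-d2) = 0.4542970050; sqrt(T) = 0.5000000000
Term 1 = -10.7800 * 0.9917839379 * 0.3668099044 * 0.5900 / (2 * 0.5000000000) = -2.3138164096
Term 2 = 0.0140 * 9.9300 * 0.9965061179 * 0.4542970050 = 0.0629357087
Term 3 = -0.0330 * 10.7800 * 0.9917839379 * 0.3409718724 = -0.1203007475
Theta = -2.3138164096 + (0.0629357087) + (-0.1203007475) = -2.371181


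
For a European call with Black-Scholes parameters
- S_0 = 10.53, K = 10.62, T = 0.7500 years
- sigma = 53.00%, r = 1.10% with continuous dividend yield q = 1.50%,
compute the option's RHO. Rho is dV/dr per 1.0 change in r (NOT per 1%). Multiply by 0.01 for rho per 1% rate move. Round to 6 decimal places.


d1 = 0.2044186196; d2 = -0.2545748444
phi(d1) = 0.3906934588; exp(-qT) = 0.9888130446; exp(-rT) = 0.9917839379
N(d2) = 0.3995257452
Rho = K*T*exp(-rT)*N(d2) = 10.6200 * 0.7500 * 0.9917839379 * 0.3995257452 = 3.156077

Answer: Rho = 3.156077


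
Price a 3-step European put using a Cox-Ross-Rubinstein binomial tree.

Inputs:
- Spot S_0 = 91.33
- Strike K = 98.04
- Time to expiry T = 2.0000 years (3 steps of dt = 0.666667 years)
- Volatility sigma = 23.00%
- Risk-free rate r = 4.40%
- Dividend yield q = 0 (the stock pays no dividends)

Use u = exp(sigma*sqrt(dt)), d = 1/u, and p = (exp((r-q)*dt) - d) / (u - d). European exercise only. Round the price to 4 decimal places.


Answer: Price = V(0,0) = 11.4769

Derivation:
dt = T/N = 0.666667
u = exp(sigma*sqrt(dt)) = 1.206585; d = 1/u = 0.828785
p = (exp((r-q)*dt) - d) / (u - d) = 0.531981
Discount per step: exp(-r*dt) = 0.971093
Stock lattice S(k, i) with i counting down-moves:
  k=0: S(0,0) = 91.3300
  k=1: S(1,0) = 110.1974; S(1,1) = 75.6930
  k=2: S(2,0) = 132.9626; S(2,1) = 91.3300; S(2,2) = 62.7332
  k=3: S(3,0) = 160.4307; S(3,1) = 110.1974; S(3,2) = 75.6930; S(3,3) = 51.9924
Terminal payoffs V(N, i) = max(K - S_T, 0):
  V(3,0) = 0.000000; V(3,1) = 0.000000; V(3,2) = 22.347044; V(3,3) = 46.047645
Backward induction: V(k, i) = exp(-r*dt) * [p * V(k+1, i) + (1-p) * V(k+1, i+1)].
  V(2,0) = exp(-r*dt) * [p*0.000000 + (1-p)*0.000000] = 0.000000
  V(2,1) = exp(-r*dt) * [p*0.000000 + (1-p)*22.347044] = 10.156495
  V(2,2) = exp(-r*dt) * [p*22.347044 + (1-p)*46.047645] = 32.472725
  V(1,0) = exp(-r*dt) * [p*0.000000 + (1-p)*10.156495] = 4.616020
  V(1,1) = exp(-r*dt) * [p*10.156495 + (1-p)*32.472725] = 20.005389
  V(0,0) = exp(-r*dt) * [p*4.616020 + (1-p)*20.005389] = 11.476889


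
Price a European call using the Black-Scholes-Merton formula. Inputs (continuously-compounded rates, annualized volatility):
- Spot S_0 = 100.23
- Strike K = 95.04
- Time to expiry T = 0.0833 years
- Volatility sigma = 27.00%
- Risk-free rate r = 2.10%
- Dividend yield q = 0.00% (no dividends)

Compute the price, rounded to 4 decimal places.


d1 = (ln(S/K) + (r - q + 0.5*sigma^2) * T) / (sigma * sqrt(T)) = 0.74371528
d2 = d1 - sigma * sqrt(T) = 0.66578858
exp(-rT) = 0.99825223; exp(-qT) = 1.00000000
C = S_0 * exp(-qT) * N(d1) - K * exp(-rT) * N(d2)
N(d1) = 0.77147563; N(d2) = 0.74722688
C = 100.2300 * 1.00000000 * 0.77147563 - 95.0400 * 0.99825223 * 0.74722688 = 6.4327

Answer: Price = 6.4327


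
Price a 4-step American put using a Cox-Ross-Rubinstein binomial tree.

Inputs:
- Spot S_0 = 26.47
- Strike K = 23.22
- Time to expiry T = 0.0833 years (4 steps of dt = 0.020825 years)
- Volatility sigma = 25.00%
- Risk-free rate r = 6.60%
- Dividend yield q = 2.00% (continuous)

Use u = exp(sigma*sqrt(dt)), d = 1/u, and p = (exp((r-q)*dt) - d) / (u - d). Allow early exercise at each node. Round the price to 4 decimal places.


Answer: Price = V(0,0) = 0.0184

Derivation:
dt = T/N = 0.020825
u = exp(sigma*sqrt(dt)) = 1.036736; d = 1/u = 0.964566
p = (exp((r-q)*dt) - d) / (u - d) = 0.504262
Discount per step: exp(-r*dt) = 0.998626
Stock lattice S(k, i) with i counting down-moves:
  k=0: S(0,0) = 26.4700
  k=1: S(1,0) = 27.4424; S(1,1) = 25.5321
  k=2: S(2,0) = 28.4505; S(2,1) = 26.4700; S(2,2) = 24.6274
  k=3: S(3,0) = 29.4957; S(3,1) = 27.4424; S(3,2) = 25.5321; S(3,3) = 23.7547
  k=4: S(4,0) = 30.5792; S(4,1) = 28.4505; S(4,2) = 26.4700; S(4,3) = 24.6274; S(4,4) = 22.9130
Terminal payoffs V(N, i) = max(K - S_T, 0):
  V(4,0) = 0.000000; V(4,1) = 0.000000; V(4,2) = 0.000000; V(4,3) = 0.000000; V(4,4) = 0.307026
Backward induction: V(k, i) = exp(-r*dt) * [p * V(k+1, i) + (1-p) * V(k+1, i+1)]; then take max(V_cont, immediate exercise) for American.
  V(3,0) = exp(-r*dt) * [p*0.000000 + (1-p)*0.000000] = 0.000000; exercise = 0.000000; V(3,0) = max -> 0.000000
  V(3,1) = exp(-r*dt) * [p*0.000000 + (1-p)*0.000000] = 0.000000; exercise = 0.000000; V(3,1) = max -> 0.000000
  V(3,2) = exp(-r*dt) * [p*0.000000 + (1-p)*0.000000] = 0.000000; exercise = 0.000000; V(3,2) = max -> 0.000000
  V(3,3) = exp(-r*dt) * [p*0.000000 + (1-p)*0.307026] = 0.151995; exercise = 0.000000; V(3,3) = max -> 0.151995
  V(2,0) = exp(-r*dt) * [p*0.000000 + (1-p)*0.000000] = 0.000000; exercise = 0.000000; V(2,0) = max -> 0.000000
  V(2,1) = exp(-r*dt) * [p*0.000000 + (1-p)*0.000000] = 0.000000; exercise = 0.000000; V(2,1) = max -> 0.000000
  V(2,2) = exp(-r*dt) * [p*0.000000 + (1-p)*0.151995] = 0.075246; exercise = 0.000000; V(2,2) = max -> 0.075246
  V(1,0) = exp(-r*dt) * [p*0.000000 + (1-p)*0.000000] = 0.000000; exercise = 0.000000; V(1,0) = max -> 0.000000
  V(1,1) = exp(-r*dt) * [p*0.000000 + (1-p)*0.075246] = 0.037251; exercise = 0.000000; V(1,1) = max -> 0.037251
  V(0,0) = exp(-r*dt) * [p*0.000000 + (1-p)*0.037251] = 0.018442; exercise = 0.000000; V(0,0) = max -> 0.018442


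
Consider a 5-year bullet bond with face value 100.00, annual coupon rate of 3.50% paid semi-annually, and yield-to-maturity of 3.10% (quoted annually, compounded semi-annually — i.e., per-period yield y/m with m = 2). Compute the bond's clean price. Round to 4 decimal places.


Coupon per period c = face * coupon_rate / m = 1.750000
Periods per year m = 2; per-period yield y/m = 0.015500
Number of cashflows N = 10
Cashflows (t years, CF_t, discount factor 1/(1+y/m)^(m*t), PV):
  t = 0.5000: CF_t = 1.750000, DF = 0.984737, PV = 1.723289
  t = 1.0000: CF_t = 1.750000, DF = 0.969706, PV = 1.696986
  t = 1.5000: CF_t = 1.750000, DF = 0.954905, PV = 1.671084
  t = 2.0000: CF_t = 1.750000, DF = 0.940330, PV = 1.645577
  t = 2.5000: CF_t = 1.750000, DF = 0.925977, PV = 1.620460
  t = 3.0000: CF_t = 1.750000, DF = 0.911844, PV = 1.595727
  t = 3.5000: CF_t = 1.750000, DF = 0.897926, PV = 1.571370
  t = 4.0000: CF_t = 1.750000, DF = 0.884220, PV = 1.547386
  t = 4.5000: CF_t = 1.750000, DF = 0.870724, PV = 1.523767
  t = 5.0000: CF_t = 101.750000, DF = 0.857434, PV = 87.243914
Price P = sum_t PV_t = 101.839561

Answer: Price = 101.8396


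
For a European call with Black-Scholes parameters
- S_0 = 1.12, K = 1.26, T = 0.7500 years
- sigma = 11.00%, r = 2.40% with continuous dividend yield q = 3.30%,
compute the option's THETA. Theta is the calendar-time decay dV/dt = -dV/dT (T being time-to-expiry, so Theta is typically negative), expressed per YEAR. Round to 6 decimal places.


Answer: Theta = -0.011381

Derivation:
d1 = -1.2596264511; d2 = -1.3548892456
phi(d1) = 0.1804560662; exp(-qT) = 0.9755537700; exp(-rT) = 0.9821610324
Theta = -S*exp(-qT)*phi(d1)*sigma/(2*sqrt(T)) - r*K*exp(-rT)*N(d2) + q*S*exp(-qT)*N(d1)
N(d1) = 0.1039020744; N(d2) = 0.0877264233; sqrt(T) = 0.8660254038
Term 1 = -1.1200 * 0.9755537700 * 0.1804560662 * 0.1100 / (2 * 0.8660254038) = -0.0125219734
Term 2 = -0.0240 * 1.2600 * 0.9821610324 * 0.0877264233 = -0.0026055230
Term 3 = 0.0330 * 1.1200 * 0.9755537700 * 0.1039020744 = 0.0037463418
Theta = -0.0125219734 + (-0.0026055230) + (0.0037463418) = -0.011381


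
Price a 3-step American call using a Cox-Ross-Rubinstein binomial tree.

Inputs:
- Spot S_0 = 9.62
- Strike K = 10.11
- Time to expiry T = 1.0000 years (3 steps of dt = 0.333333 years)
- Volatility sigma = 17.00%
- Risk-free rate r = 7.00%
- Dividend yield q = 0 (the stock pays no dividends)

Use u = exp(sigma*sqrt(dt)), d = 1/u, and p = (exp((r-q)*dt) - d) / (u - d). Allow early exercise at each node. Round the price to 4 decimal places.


Answer: Price = V(0,0) = 0.7537

Derivation:
dt = T/N = 0.333333
u = exp(sigma*sqrt(dt)) = 1.103128; d = 1/u = 0.906513
p = (exp((r-q)*dt) - d) / (u - d) = 0.595553
Discount per step: exp(-r*dt) = 0.976937
Stock lattice S(k, i) with i counting down-moves:
  k=0: S(0,0) = 9.6200
  k=1: S(1,0) = 10.6121; S(1,1) = 8.7207
  k=2: S(2,0) = 11.7065; S(2,1) = 9.6200; S(2,2) = 7.9054
  k=3: S(3,0) = 12.9138; S(3,1) = 10.6121; S(3,2) = 8.7207; S(3,3) = 7.1663
Terminal payoffs V(N, i) = max(S_T - K, 0):
  V(3,0) = 2.803753; V(3,1) = 0.502089; V(3,2) = 0.000000; V(3,3) = 0.000000
Backward induction: V(k, i) = exp(-r*dt) * [p * V(k+1, i) + (1-p) * V(k+1, i+1)]; then take max(V_cont, immediate exercise) for American.
  V(2,0) = exp(-r*dt) * [p*2.803753 + (1-p)*0.502089] = 1.829659; exercise = 1.596490; V(2,0) = max -> 1.829659
  V(2,1) = exp(-r*dt) * [p*0.502089 + (1-p)*0.000000] = 0.292124; exercise = 0.000000; V(2,1) = max -> 0.292124
  V(2,2) = exp(-r*dt) * [p*0.000000 + (1-p)*0.000000] = 0.000000; exercise = 0.000000; V(2,2) = max -> 0.000000
  V(1,0) = exp(-r*dt) * [p*1.829659 + (1-p)*0.292124] = 1.179952; exercise = 0.502089; V(1,0) = max -> 1.179952
  V(1,1) = exp(-r*dt) * [p*0.292124 + (1-p)*0.000000] = 0.169963; exercise = 0.000000; V(1,1) = max -> 0.169963
  V(0,0) = exp(-r*dt) * [p*1.179952 + (1-p)*0.169963] = 0.753673; exercise = 0.000000; V(0,0) = max -> 0.753673


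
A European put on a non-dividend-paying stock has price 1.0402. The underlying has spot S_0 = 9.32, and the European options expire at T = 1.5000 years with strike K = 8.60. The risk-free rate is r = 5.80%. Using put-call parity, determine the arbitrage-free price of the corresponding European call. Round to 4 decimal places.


Answer: Call price = 2.4768

Derivation:
Put-call parity: C - P = S_0 * exp(-qT) - K * exp(-rT).
S_0 * exp(-qT) = 9.3200 * 1.00000000 = 9.32000000
K * exp(-rT) = 8.6000 * 0.91667710 = 7.88342302
C = P + S*exp(-qT) - K*exp(-rT)
C = 1.0402 + 9.32000000 - 7.88342302 = 2.4768


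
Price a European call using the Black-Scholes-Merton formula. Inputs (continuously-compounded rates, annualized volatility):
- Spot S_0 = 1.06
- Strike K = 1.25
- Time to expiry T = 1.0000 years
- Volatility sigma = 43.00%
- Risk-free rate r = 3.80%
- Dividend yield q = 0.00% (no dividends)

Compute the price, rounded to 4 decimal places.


d1 = (ln(S/K) + (r - q + 0.5*sigma^2) * T) / (sigma * sqrt(T)) = -0.08005731
d2 = d1 - sigma * sqrt(T) = -0.51005731
exp(-rT) = 0.96271294; exp(-qT) = 1.00000000
C = S_0 * exp(-qT) * N(d1) - K * exp(-rT) * N(d2)
N(d1) = 0.46809584; N(d2) = 0.30500566
C = 1.0600 * 1.00000000 * 0.46809584 - 1.2500 * 0.96271294 * 0.30500566 = 0.1291

Answer: Price = 0.1291


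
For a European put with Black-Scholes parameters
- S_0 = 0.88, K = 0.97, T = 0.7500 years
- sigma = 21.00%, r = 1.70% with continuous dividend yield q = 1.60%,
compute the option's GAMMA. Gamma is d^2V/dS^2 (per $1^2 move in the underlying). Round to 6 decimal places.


Answer: Gamma = 2.235409

Derivation:
d1 = -0.4403624479; d2 = -0.6222277827
phi(d1) = 0.3620771110; exp(-qT) = 0.9880717129; exp(-rT) = 0.9873309369
Gamma = exp(-qT) * phi(d1) / (S * sigma * sqrt(T)) = 0.9880717129 * 0.3620771110 / (0.8800 * 0.2100 * 0.8660254038) = 2.235409


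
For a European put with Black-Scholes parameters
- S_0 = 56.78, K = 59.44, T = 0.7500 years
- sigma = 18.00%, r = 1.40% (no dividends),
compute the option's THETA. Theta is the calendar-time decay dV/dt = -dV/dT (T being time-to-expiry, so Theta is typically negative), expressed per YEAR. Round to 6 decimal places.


d1 = -0.1483998639; d2 = -0.3042844365
phi(d1) = 0.3945735202; exp(-qT) = 1.0000000000; exp(-rT) = 0.9895549326
Theta = -S*exp(-qT)*phi(d1)*sigma/(2*sqrt(T)) + r*K*exp(-rT)*N(-d2) - q*S*exp(-qT)*N(-d1)
N(-d1) = 0.5589863962; N(-d2) = 0.6195443994; sqrt(T) = 0.8660254038
Term 1 = -56.7800 * 1.0000000000 * 0.3945735202 * 0.1800 / (2 * 0.8660254038) = -2.3282799720
Term 2 = 0.0140 * 59.4400 * 0.9895549326 * 0.6195443994 = 0.5101750078
Term 3 = 0 (no dividend yield, q = 0)
Theta = -2.3282799720 + (0.5101750078) + (0.0000000000) = -1.818105

Answer: Theta = -1.818105


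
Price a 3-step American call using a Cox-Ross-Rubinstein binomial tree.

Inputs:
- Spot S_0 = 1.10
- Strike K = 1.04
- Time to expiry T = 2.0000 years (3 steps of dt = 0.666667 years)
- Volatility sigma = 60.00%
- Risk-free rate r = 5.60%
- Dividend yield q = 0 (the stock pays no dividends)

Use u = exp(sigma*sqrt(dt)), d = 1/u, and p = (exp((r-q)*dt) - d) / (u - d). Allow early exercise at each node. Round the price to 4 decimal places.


Answer: Price = V(0,0) = 0.4486

Derivation:
dt = T/N = 0.666667
u = exp(sigma*sqrt(dt)) = 1.632150; d = 1/u = 0.612689
p = (exp((r-q)*dt) - d) / (u - d) = 0.417230
Discount per step: exp(-r*dt) = 0.963355
Stock lattice S(k, i) with i counting down-moves:
  k=0: S(0,0) = 1.1000
  k=1: S(1,0) = 1.7954; S(1,1) = 0.6740
  k=2: S(2,0) = 2.9303; S(2,1) = 1.1000; S(2,2) = 0.4129
  k=3: S(3,0) = 4.7827; S(3,1) = 1.7954; S(3,2) = 0.6740; S(3,3) = 0.2530
Terminal payoffs V(N, i) = max(S_T - K, 0):
  V(3,0) = 3.742694; V(3,1) = 0.755365; V(3,2) = 0.000000; V(3,3) = 0.000000
Backward induction: V(k, i) = exp(-r*dt) * [p * V(k+1, i) + (1-p) * V(k+1, i+1)]; then take max(V_cont, immediate exercise) for American.
  V(2,0) = exp(-r*dt) * [p*3.742694 + (1-p)*0.755365] = 1.928415; exercise = 1.890304; V(2,0) = max -> 1.928415
  V(2,1) = exp(-r*dt) * [p*0.755365 + (1-p)*0.000000] = 0.303612; exercise = 0.060000; V(2,1) = max -> 0.303612
  V(2,2) = exp(-r*dt) * [p*0.000000 + (1-p)*0.000000] = 0.000000; exercise = 0.000000; V(2,2) = max -> 0.000000
  V(1,0) = exp(-r*dt) * [p*1.928415 + (1-p)*0.303612] = 0.945561; exercise = 0.755365; V(1,0) = max -> 0.945561
  V(1,1) = exp(-r*dt) * [p*0.303612 + (1-p)*0.000000] = 0.122034; exercise = 0.000000; V(1,1) = max -> 0.122034
  V(0,0) = exp(-r*dt) * [p*0.945561 + (1-p)*0.122034] = 0.448571; exercise = 0.060000; V(0,0) = max -> 0.448571


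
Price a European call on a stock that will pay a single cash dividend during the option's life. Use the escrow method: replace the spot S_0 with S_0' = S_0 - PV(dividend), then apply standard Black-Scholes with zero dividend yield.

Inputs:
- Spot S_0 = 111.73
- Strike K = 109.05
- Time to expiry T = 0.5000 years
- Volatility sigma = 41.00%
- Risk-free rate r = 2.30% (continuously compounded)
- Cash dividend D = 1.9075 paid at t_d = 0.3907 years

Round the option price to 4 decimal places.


Answer: Price = 13.5864

Derivation:
PV(D) = D * exp(-r * t_d) = 1.9075 * 0.99105415 = 1.89043580
S_0' = S_0 - PV(D) = 111.7300 - 1.89043580 = 109.83956420
d1 = (ln(S_0'/K) + (r + sigma^2/2)*T) / (sigma*sqrt(T)) = 0.20950816
d2 = d1 - sigma*sqrt(T) = -0.08040563
exp(-rT) = 0.98856587
N(d1) = 0.58297422; N(d2) = 0.46795733
C = S_0' * N(d1) - K * exp(-rT) * N(d2) = 109.83956420 * 0.58297422 - 109.0500 * 0.98856587 * 0.46795733 = 13.5864


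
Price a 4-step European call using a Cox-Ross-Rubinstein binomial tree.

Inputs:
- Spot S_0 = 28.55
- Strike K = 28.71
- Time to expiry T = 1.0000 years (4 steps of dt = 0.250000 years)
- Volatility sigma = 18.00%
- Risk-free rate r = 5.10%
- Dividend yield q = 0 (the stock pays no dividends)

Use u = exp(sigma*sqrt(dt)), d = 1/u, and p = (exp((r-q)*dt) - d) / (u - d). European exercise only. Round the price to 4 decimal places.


Answer: Price = V(0,0) = 2.6022

Derivation:
dt = T/N = 0.250000
u = exp(sigma*sqrt(dt)) = 1.094174; d = 1/u = 0.913931
p = (exp((r-q)*dt) - d) / (u - d) = 0.548706
Discount per step: exp(-r*dt) = 0.987331
Stock lattice S(k, i) with i counting down-moves:
  k=0: S(0,0) = 28.5500
  k=1: S(1,0) = 31.2387; S(1,1) = 26.0927
  k=2: S(2,0) = 34.1806; S(2,1) = 28.5500; S(2,2) = 23.8470
  k=3: S(3,0) = 37.3995; S(3,1) = 31.2387; S(3,2) = 26.0927; S(3,3) = 21.7945
  k=4: S(4,0) = 40.9216; S(4,1) = 34.1806; S(4,2) = 28.5500; S(4,3) = 23.8470; S(4,4) = 19.9187
Terminal payoffs V(N, i) = max(S_T - K, 0):
  V(4,0) = 12.211555; V(4,1) = 5.470556; V(4,2) = 0.000000; V(4,3) = 0.000000; V(4,4) = 0.000000
Backward induction: V(k, i) = exp(-r*dt) * [p * V(k+1, i) + (1-p) * V(k+1, i+1)].
  V(3,0) = exp(-r*dt) * [p*12.211555 + (1-p)*5.470556] = 9.053214
  V(3,1) = exp(-r*dt) * [p*5.470556 + (1-p)*0.000000] = 2.963697
  V(3,2) = exp(-r*dt) * [p*0.000000 + (1-p)*0.000000] = 0.000000
  V(3,3) = exp(-r*dt) * [p*0.000000 + (1-p)*0.000000] = 0.000000
  V(2,0) = exp(-r*dt) * [p*9.053214 + (1-p)*2.963697] = 6.225171
  V(2,1) = exp(-r*dt) * [p*2.963697 + (1-p)*0.000000] = 1.605595
  V(2,2) = exp(-r*dt) * [p*0.000000 + (1-p)*0.000000] = 0.000000
  V(1,0) = exp(-r*dt) * [p*6.225171 + (1-p)*1.605595] = 4.087929
  V(1,1) = exp(-r*dt) * [p*1.605595 + (1-p)*0.000000] = 0.869838
  V(0,0) = exp(-r*dt) * [p*4.087929 + (1-p)*0.869838] = 2.602233


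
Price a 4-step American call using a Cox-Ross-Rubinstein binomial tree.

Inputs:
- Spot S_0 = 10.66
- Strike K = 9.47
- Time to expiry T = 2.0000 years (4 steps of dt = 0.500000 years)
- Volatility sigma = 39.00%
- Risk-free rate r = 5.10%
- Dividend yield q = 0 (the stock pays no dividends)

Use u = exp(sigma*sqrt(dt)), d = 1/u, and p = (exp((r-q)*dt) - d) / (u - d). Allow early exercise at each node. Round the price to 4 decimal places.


Answer: Price = V(0,0) = 3.3253

Derivation:
dt = T/N = 0.500000
u = exp(sigma*sqrt(dt)) = 1.317547; d = 1/u = 0.758986
p = (exp((r-q)*dt) - d) / (u - d) = 0.477731
Discount per step: exp(-r*dt) = 0.974822
Stock lattice S(k, i) with i counting down-moves:
  k=0: S(0,0) = 10.6600
  k=1: S(1,0) = 14.0451; S(1,1) = 8.0908
  k=2: S(2,0) = 18.5050; S(2,1) = 10.6600; S(2,2) = 6.1408
  k=3: S(3,0) = 24.3812; S(3,1) = 14.0451; S(3,2) = 8.0908; S(3,3) = 4.6608
  k=4: S(4,0) = 32.1234; S(4,1) = 18.5050; S(4,2) = 10.6600; S(4,3) = 6.1408; S(4,4) = 3.5375
Terminal payoffs V(N, i) = max(S_T - K, 0):
  V(4,0) = 22.653408; V(4,1) = 9.035014; V(4,2) = 1.190000; V(4,3) = 0.000000; V(4,4) = 0.000000
Backward induction: V(k, i) = exp(-r*dt) * [p * V(k+1, i) + (1-p) * V(k+1, i+1)]; then take max(V_cont, immediate exercise) for American.
  V(3,0) = exp(-r*dt) * [p*22.653408 + (1-p)*9.035014] = 15.149657; exercise = 14.911225; V(3,0) = max -> 15.149657
  V(3,1) = exp(-r*dt) * [p*9.035014 + (1-p)*1.190000] = 4.813483; exercise = 4.575051; V(3,1) = max -> 4.813483
  V(3,2) = exp(-r*dt) * [p*1.190000 + (1-p)*0.000000] = 0.554186; exercise = 0.000000; V(3,2) = max -> 0.554186
  V(3,3) = exp(-r*dt) * [p*0.000000 + (1-p)*0.000000] = 0.000000; exercise = 0.000000; V(3,3) = max -> 0.000000
  V(2,0) = exp(-r*dt) * [p*15.149657 + (1-p)*4.813483] = 9.505875; exercise = 9.035014; V(2,0) = max -> 9.505875
  V(2,1) = exp(-r*dt) * [p*4.813483 + (1-p)*0.554186] = 2.523799; exercise = 1.190000; V(2,1) = max -> 2.523799
  V(2,2) = exp(-r*dt) * [p*0.554186 + (1-p)*0.000000] = 0.258086; exercise = 0.000000; V(2,2) = max -> 0.258086
  V(1,0) = exp(-r*dt) * [p*9.505875 + (1-p)*2.523799] = 5.711827; exercise = 4.575051; V(1,0) = max -> 5.711827
  V(1,1) = exp(-r*dt) * [p*2.523799 + (1-p)*0.258086] = 1.306737; exercise = 0.000000; V(1,1) = max -> 1.306737
  V(0,0) = exp(-r*dt) * [p*5.711827 + (1-p)*1.306737] = 3.325299; exercise = 1.190000; V(0,0) = max -> 3.325299


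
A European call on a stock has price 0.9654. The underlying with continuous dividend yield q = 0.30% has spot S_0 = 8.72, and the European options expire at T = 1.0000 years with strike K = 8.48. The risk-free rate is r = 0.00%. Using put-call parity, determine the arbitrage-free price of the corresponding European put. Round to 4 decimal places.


Put-call parity: C - P = S_0 * exp(-qT) - K * exp(-rT).
S_0 * exp(-qT) = 8.7200 * 0.99700450 = 8.69387920
K * exp(-rT) = 8.4800 * 1.00000000 = 8.48000000
P = C - S*exp(-qT) + K*exp(-rT)
P = 0.9654 - 8.69387920 + 8.48000000 = 0.7515

Answer: Put price = 0.7515


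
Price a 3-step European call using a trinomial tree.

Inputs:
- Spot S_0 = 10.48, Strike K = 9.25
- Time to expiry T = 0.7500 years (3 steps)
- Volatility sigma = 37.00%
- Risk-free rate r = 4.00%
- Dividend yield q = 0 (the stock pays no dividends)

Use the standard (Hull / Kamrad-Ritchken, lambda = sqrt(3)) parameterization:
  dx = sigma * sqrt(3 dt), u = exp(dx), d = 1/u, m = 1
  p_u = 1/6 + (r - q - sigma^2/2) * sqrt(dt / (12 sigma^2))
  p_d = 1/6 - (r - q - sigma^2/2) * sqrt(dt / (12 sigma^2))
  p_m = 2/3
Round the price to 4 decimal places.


Answer: Price = V(0,0) = 2.1613

Derivation:
dt = T/N = 0.250000; dx = sigma*sqrt(3*dt) = 0.320429
u = exp(dx) = 1.377719; d = 1/u = 0.725837
p_u = 0.155568, p_m = 0.666667, p_d = 0.177765
Discount per step: exp(-r*dt) = 0.990050
Stock lattice S(k, j) with j the centered position index:
  k=0: S(0,+0) = 10.4800
  k=1: S(1,-1) = 7.6068; S(1,+0) = 10.4800; S(1,+1) = 14.4385
  k=2: S(2,-2) = 5.5213; S(2,-1) = 7.6068; S(2,+0) = 10.4800; S(2,+1) = 14.4385; S(2,+2) = 19.8922
  k=3: S(3,-3) = 4.0076; S(3,-2) = 5.5213; S(3,-1) = 7.6068; S(3,+0) = 10.4800; S(3,+1) = 14.4385; S(3,+2) = 19.8922; S(3,+3) = 27.4059
Terminal payoffs V(N, j) = max(S_T - K, 0):
  V(3,-3) = 0.000000; V(3,-2) = 0.000000; V(3,-1) = 0.000000; V(3,+0) = 1.230000; V(3,+1) = 5.188498; V(3,+2) = 10.642196; V(3,+3) = 18.155860
Backward induction: V(k, j) = exp(-r*dt) * [p_u * V(k+1, j+1) + p_m * V(k+1, j) + p_d * V(k+1, j-1)]
  V(2,-2) = exp(-r*dt) * [p_u*0.000000 + p_m*0.000000 + p_d*0.000000] = 0.000000
  V(2,-1) = exp(-r*dt) * [p_u*1.230000 + p_m*0.000000 + p_d*0.000000] = 0.189445
  V(2,+0) = exp(-r*dt) * [p_u*5.188498 + p_m*1.230000 + p_d*0.000000] = 1.610975
  V(2,+1) = exp(-r*dt) * [p_u*10.642196 + p_m*5.188498 + p_d*1.230000] = 5.280171
  V(2,+2) = exp(-r*dt) * [p_u*18.155860 + p_m*10.642196 + p_d*5.188498] = 10.733731
  V(1,-1) = exp(-r*dt) * [p_u*1.610975 + p_m*0.189445 + p_d*0.000000] = 0.373163
  V(1,+0) = exp(-r*dt) * [p_u*5.280171 + p_m*1.610975 + p_d*0.189445] = 1.909892
  V(1,+1) = exp(-r*dt) * [p_u*10.733731 + p_m*5.280171 + p_d*1.610975] = 5.421827
  V(0,+0) = exp(-r*dt) * [p_u*5.421827 + p_m*1.909892 + p_d*0.373163] = 2.161339


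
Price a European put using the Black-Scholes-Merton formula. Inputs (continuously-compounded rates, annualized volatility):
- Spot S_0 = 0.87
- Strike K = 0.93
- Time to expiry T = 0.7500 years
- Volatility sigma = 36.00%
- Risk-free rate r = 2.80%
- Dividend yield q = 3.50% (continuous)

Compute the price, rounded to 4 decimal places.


Answer: Price = 0.1434

Derivation:
d1 = (ln(S/K) + (r - q + 0.5*sigma^2) * T) / (sigma * sqrt(T)) = -0.07486749
d2 = d1 - sigma * sqrt(T) = -0.38663664
exp(-rT) = 0.97921896; exp(-qT) = 0.97409154
P = K * exp(-rT) * N(-d2) - S_0 * exp(-qT) * N(-d1)
N(-d1) = 0.52983993; N(-d2) = 0.65048739
P = 0.9300 * 0.97921896 * 0.65048739 - 0.8700 * 0.97409154 * 0.52983993 = 0.1434


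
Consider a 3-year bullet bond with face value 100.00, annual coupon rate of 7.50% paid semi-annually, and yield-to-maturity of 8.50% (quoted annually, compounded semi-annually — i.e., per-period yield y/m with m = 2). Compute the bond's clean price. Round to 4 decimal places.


Answer: Price = 97.4001

Derivation:
Coupon per period c = face * coupon_rate / m = 3.750000
Periods per year m = 2; per-period yield y/m = 0.042500
Number of cashflows N = 6
Cashflows (t years, CF_t, discount factor 1/(1+y/m)^(m*t), PV):
  t = 0.5000: CF_t = 3.750000, DF = 0.959233, PV = 3.597122
  t = 1.0000: CF_t = 3.750000, DF = 0.920127, PV = 3.450477
  t = 1.5000: CF_t = 3.750000, DF = 0.882616, PV = 3.309810
  t = 2.0000: CF_t = 3.750000, DF = 0.846634, PV = 3.174878
  t = 2.5000: CF_t = 3.750000, DF = 0.812119, PV = 3.045446
  t = 3.0000: CF_t = 103.750000, DF = 0.779011, PV = 80.822396
Price P = sum_t PV_t = 97.400130


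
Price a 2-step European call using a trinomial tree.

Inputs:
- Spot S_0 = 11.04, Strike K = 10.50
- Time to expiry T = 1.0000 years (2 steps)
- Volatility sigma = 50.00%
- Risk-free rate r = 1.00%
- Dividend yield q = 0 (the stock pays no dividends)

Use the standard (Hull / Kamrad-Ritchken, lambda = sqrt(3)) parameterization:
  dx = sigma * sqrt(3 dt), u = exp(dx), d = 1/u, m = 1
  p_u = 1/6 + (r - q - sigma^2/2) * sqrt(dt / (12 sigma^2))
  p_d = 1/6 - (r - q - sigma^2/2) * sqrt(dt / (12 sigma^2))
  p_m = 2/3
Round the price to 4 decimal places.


dt = T/N = 0.500000; dx = sigma*sqrt(3*dt) = 0.612372
u = exp(dx) = 1.844803; d = 1/u = 0.542063
p_u = 0.119718, p_m = 0.666667, p_d = 0.213615
Discount per step: exp(-r*dt) = 0.995012
Stock lattice S(k, j) with j the centered position index:
  k=0: S(0,+0) = 11.0400
  k=1: S(1,-1) = 5.9844; S(1,+0) = 11.0400; S(1,+1) = 20.3666
  k=2: S(2,-2) = 3.2439; S(2,-1) = 5.9844; S(2,+0) = 11.0400; S(2,+1) = 20.3666; S(2,+2) = 37.5724
Terminal payoffs V(N, j) = max(S_T - K, 0):
  V(2,-2) = 0.000000; V(2,-1) = 0.000000; V(2,+0) = 0.540000; V(2,+1) = 9.866624; V(2,+2) = 27.072407
Backward induction: V(k, j) = exp(-r*dt) * [p_u * V(k+1, j+1) + p_m * V(k+1, j) + p_d * V(k+1, j-1)]
  V(1,-1) = exp(-r*dt) * [p_u*0.540000 + p_m*0.000000 + p_d*0.000000] = 0.064325
  V(1,+0) = exp(-r*dt) * [p_u*9.866624 + p_m*0.540000 + p_d*0.000000] = 1.533527
  V(1,+1) = exp(-r*dt) * [p_u*27.072407 + p_m*9.866624 + p_d*0.540000] = 9.884612
  V(0,+0) = exp(-r*dt) * [p_u*9.884612 + p_m*1.533527 + p_d*0.064325] = 2.208390

Answer: Price = V(0,0) = 2.2084


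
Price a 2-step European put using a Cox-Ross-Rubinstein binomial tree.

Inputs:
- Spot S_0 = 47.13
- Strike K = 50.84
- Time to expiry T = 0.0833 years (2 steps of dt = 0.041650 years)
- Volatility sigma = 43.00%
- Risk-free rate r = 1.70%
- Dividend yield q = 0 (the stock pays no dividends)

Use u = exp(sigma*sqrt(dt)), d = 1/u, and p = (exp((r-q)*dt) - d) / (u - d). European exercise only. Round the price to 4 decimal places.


dt = T/N = 0.041650
u = exp(sigma*sqrt(dt)) = 1.091722; d = 1/u = 0.915985
p = (exp((r-q)*dt) - d) / (u - d) = 0.482106
Discount per step: exp(-r*dt) = 0.999292
Stock lattice S(k, i) with i counting down-moves:
  k=0: S(0,0) = 47.1300
  k=1: S(1,0) = 51.4528; S(1,1) = 43.1703
  k=2: S(2,0) = 56.1722; S(2,1) = 47.1300; S(2,2) = 39.5434
Terminal payoffs V(N, i) = max(K - S_T, 0):
  V(2,0) = 0.000000; V(2,1) = 3.710000; V(2,2) = 11.296628
Backward induction: V(k, i) = exp(-r*dt) * [p * V(k+1, i) + (1-p) * V(k+1, i+1)].
  V(1,0) = exp(-r*dt) * [p*0.000000 + (1-p)*3.710000] = 1.920028
  V(1,1) = exp(-r*dt) * [p*3.710000 + (1-p)*11.296628] = 7.633666
  V(0,0) = exp(-r*dt) * [p*1.920028 + (1-p)*7.633666] = 4.875636

Answer: Price = V(0,0) = 4.8756


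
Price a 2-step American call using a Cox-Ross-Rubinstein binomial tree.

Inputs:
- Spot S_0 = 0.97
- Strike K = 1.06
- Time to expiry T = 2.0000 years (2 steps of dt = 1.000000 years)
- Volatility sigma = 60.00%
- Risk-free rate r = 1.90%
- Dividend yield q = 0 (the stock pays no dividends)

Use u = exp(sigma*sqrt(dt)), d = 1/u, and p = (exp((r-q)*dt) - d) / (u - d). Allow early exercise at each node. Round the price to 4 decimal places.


dt = T/N = 1.000000
u = exp(sigma*sqrt(dt)) = 1.822119; d = 1/u = 0.548812
p = (exp((r-q)*dt) - d) / (u - d) = 0.369408
Discount per step: exp(-r*dt) = 0.981179
Stock lattice S(k, i) with i counting down-moves:
  k=0: S(0,0) = 0.9700
  k=1: S(1,0) = 1.7675; S(1,1) = 0.5323
  k=2: S(2,0) = 3.2205; S(2,1) = 0.9700; S(2,2) = 0.2922
Terminal payoffs V(N, i) = max(S_T - K, 0):
  V(2,0) = 2.160513; V(2,1) = 0.000000; V(2,2) = 0.000000
Backward induction: V(k, i) = exp(-r*dt) * [p * V(k+1, i) + (1-p) * V(k+1, i+1)]; then take max(V_cont, immediate exercise) for American.
  V(1,0) = exp(-r*dt) * [p*2.160513 + (1-p)*0.000000] = 0.783090; exercise = 0.707455; V(1,0) = max -> 0.783090
  V(1,1) = exp(-r*dt) * [p*0.000000 + (1-p)*0.000000] = 0.000000; exercise = 0.000000; V(1,1) = max -> 0.000000
  V(0,0) = exp(-r*dt) * [p*0.783090 + (1-p)*0.000000] = 0.283835; exercise = 0.000000; V(0,0) = max -> 0.283835

Answer: Price = V(0,0) = 0.2838


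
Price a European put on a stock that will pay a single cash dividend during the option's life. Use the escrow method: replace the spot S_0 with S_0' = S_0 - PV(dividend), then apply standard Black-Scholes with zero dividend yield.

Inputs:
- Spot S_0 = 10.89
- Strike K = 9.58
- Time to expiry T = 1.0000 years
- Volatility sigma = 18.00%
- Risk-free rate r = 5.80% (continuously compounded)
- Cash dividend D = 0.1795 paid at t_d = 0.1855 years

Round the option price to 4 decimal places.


Answer: Price = 0.1639

Derivation:
PV(D) = D * exp(-r * t_d) = 0.1795 * 0.98929867 = 0.17757911
S_0' = S_0 - PV(D) = 10.8900 - 0.17757911 = 10.71242089
d1 = (ln(S_0'/K) + (r + sigma^2/2)*T) / (sigma*sqrt(T)) = 1.03292393
d2 = d1 - sigma*sqrt(T) = 0.85292393
exp(-rT) = 0.94364995
N(-d1) = 0.15081975; N(-d2) = 0.19685075
P = K * exp(-rT) * N(-d2) - S_0' * N(-d1) = 9.5800 * 0.94364995 * 0.19685075 - 10.71242089 * 0.15081975 = 0.1639


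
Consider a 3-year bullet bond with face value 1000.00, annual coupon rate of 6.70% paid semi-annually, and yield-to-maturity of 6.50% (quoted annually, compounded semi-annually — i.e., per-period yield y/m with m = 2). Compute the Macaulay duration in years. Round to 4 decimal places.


Coupon per period c = face * coupon_rate / m = 33.500000
Periods per year m = 2; per-period yield y/m = 0.032500
Number of cashflows N = 6
Cashflows (t years, CF_t, discount factor 1/(1+y/m)^(m*t), PV):
  t = 0.5000: CF_t = 33.500000, DF = 0.968523, PV = 32.445521
  t = 1.0000: CF_t = 33.500000, DF = 0.938037, PV = 31.424233
  t = 1.5000: CF_t = 33.500000, DF = 0.908510, PV = 30.435093
  t = 2.0000: CF_t = 33.500000, DF = 0.879913, PV = 29.477087
  t = 2.5000: CF_t = 33.500000, DF = 0.852216, PV = 28.549237
  t = 3.0000: CF_t = 1033.500000, DF = 0.825391, PV = 853.041420
Price P = sum_t PV_t = 1005.372590
Macaulay numerator sum_t t * PV_t:
  t * PV_t at t = 0.5000: 16.222760
  t * PV_t at t = 1.0000: 31.424233
  t * PV_t at t = 1.5000: 45.652639
  t * PV_t at t = 2.0000: 58.954174
  t * PV_t at t = 2.5000: 71.373092
  t * PV_t at t = 3.0000: 2559.124259
Macaulay duration D = (sum_t t * PV_t) / P = 2782.751158 / 1005.372590 = 2.767880

Answer: Macaulay duration = 2.7679 years


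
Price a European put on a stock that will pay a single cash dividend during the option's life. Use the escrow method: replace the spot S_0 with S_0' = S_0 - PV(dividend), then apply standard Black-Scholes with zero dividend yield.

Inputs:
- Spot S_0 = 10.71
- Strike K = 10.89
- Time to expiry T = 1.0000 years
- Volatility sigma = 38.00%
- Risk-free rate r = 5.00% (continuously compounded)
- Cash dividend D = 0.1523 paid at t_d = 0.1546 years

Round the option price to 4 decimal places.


PV(D) = D * exp(-r * t_d) = 0.1523 * 0.99229980 = 0.15112726
S_0' = S_0 - PV(D) = 10.7100 - 0.15112726 = 10.55887274
d1 = (ln(S_0'/K) + (r + sigma^2/2)*T) / (sigma*sqrt(T)) = 0.24031997
d2 = d1 - sigma*sqrt(T) = -0.13968003
exp(-rT) = 0.95122942
N(-d1) = 0.40504111; N(-d2) = 0.55554360
P = K * exp(-rT) * N(-d2) - S_0' * N(-d1) = 10.8900 * 0.95122942 * 0.55554360 - 10.55887274 * 0.40504111 = 1.4780

Answer: Price = 1.4780


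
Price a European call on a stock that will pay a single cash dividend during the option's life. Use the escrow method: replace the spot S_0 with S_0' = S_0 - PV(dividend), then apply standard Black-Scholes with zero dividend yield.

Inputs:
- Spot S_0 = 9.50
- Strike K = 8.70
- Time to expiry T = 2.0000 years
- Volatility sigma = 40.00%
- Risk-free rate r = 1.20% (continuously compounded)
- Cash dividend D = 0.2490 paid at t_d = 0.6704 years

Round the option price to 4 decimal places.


PV(D) = D * exp(-r * t_d) = 0.2490 * 0.99198747 = 0.24700488
S_0' = S_0 - PV(D) = 9.5000 - 0.24700488 = 9.25299512
d1 = (ln(S_0'/K) + (r + sigma^2/2)*T) / (sigma*sqrt(T)) = 0.43420647
d2 = d1 - sigma*sqrt(T) = -0.13147896
exp(-rT) = 0.97628571
N(d1) = 0.66793074; N(d2) = 0.44769822
C = S_0' * N(d1) - K * exp(-rT) * N(d2) = 9.25299512 * 0.66793074 - 8.7000 * 0.97628571 * 0.44769822 = 2.3778

Answer: Price = 2.3778
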